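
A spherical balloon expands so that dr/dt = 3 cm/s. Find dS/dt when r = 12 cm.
288π cm²/s

S = 4πr²
dS/dt = dS/dr · dr/dt = 8πr · 3
At r = 12: dS/dt = 288π cm²/s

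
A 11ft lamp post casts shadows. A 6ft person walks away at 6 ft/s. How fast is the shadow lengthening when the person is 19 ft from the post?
36/5 ft/s

By similar triangles: 11/(x+s) = 6/s
Solving: s = 6x/5
ds/dt = 6/5 · dx/dt = 6/5 · 6 = 36/5 ft/s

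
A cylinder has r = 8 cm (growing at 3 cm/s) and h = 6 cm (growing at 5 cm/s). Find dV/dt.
608π cm³/s

V = πr²h
dV/dt = 2πrh·dr/dt + πr²·dh/dt
= 2π(8)(6)(3) + π(8)²(5)
= 608π cm³/s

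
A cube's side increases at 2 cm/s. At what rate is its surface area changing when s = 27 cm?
648 cm²/s

A = 6s²
dA/dt = 12s · ds/dt = 12·27·2 = 648 cm²/s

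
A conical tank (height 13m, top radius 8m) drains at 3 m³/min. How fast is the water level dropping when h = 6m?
169/(768π) ≈ 0.07004 m/min

r/h = 8/13, so r = (8/13)h
V = (1/3)πr²h = (1/3)π((8/13)h)²h = (64/507)πh³
dV/dh = (64/169)πh²
dh/dt = (dV/dt)/(dV/dh) = -3/((64/169)π·6²) = -169/(768π) m/min
The level is dropping at 169/(768π) ≈ 0.07004 m/min.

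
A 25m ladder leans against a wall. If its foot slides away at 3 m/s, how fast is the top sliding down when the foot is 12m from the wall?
36√481/481 ≈ 1.641 m/s

x² + y² = 25²
2x·dx/dt + 2y·dy/dt = 0
dy/dt = -x/y · dx/dt = -12/√481 · 3 = -36√481/481 m/s
The top is descending at 36√481/481 ≈ 1.641 m/s.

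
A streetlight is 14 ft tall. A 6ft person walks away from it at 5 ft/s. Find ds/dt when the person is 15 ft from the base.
15/4 ft/s

By similar triangles: 14/(x+s) = 6/s
Solving: s = 6x/8
ds/dt = 6/8 · dx/dt = 3/4 · 5 = 15/4 ft/s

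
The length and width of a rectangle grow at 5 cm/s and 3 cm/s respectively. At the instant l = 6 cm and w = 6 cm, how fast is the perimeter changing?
16 cm/s

P = 2(l + w)
dP/dt = 2(dl/dt + dw/dt) = 2(5 + 3) = 16 cm/s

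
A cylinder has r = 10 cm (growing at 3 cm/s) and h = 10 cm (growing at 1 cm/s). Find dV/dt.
700π cm³/s

V = πr²h
dV/dt = 2πrh·dr/dt + πr²·dh/dt
= 2π(10)(10)(3) + π(10)²(1)
= 700π cm³/s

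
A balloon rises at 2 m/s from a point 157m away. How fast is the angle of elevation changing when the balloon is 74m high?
0.010423 rad/s

tan(θ) = y/157
sec²(θ) · dθ/dt = (1/157) · dy/dt
dθ/dt = cos²(θ)/157 · 2 = 157/(157² + 74²) · 2
dθ/dt = 0.010423 rad/s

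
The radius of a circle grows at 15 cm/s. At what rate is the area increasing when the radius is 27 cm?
810π cm²/s

A = πr²
dA/dt = 2πr · dr/dt = 2π(27)(15) = 810π cm²/s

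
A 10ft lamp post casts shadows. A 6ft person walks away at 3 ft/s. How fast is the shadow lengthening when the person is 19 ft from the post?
9/2 ft/s

By similar triangles: 10/(x+s) = 6/s
Solving: s = 6x/4
ds/dt = 6/4 · dx/dt = 3/2 · 3 = 9/2 ft/s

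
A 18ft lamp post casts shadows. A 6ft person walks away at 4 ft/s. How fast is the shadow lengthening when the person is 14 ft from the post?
2 ft/s

By similar triangles: 18/(x+s) = 6/s
Solving: s = 6x/12
ds/dt = 6/12 · dx/dt = 1/2 · 4 = 2 ft/s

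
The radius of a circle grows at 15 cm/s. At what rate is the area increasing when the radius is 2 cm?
60π cm²/s

A = πr²
dA/dt = 2πr · dr/dt = 2π(2)(15) = 60π cm²/s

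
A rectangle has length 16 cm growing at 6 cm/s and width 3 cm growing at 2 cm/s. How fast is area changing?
50 cm²/s

A = lw
dA/dt = w·dl/dt + l·dw/dt = 3·6 + 16·2 = 50 cm²/s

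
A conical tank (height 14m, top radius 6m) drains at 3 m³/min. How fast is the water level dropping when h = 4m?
49/(48π) ≈ 0.3249 m/min

r/h = 6/14, so r = (3/7)h
V = (1/3)πr²h = (1/3)π((3/7)h)²h = (3/49)πh³
dV/dh = (9/49)πh²
dh/dt = (dV/dt)/(dV/dh) = -3/((9/49)π·4²) = -49/(48π) m/min
The level is dropping at 49/(48π) ≈ 0.3249 m/min.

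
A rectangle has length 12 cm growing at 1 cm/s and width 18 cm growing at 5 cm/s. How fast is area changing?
78 cm²/s

A = lw
dA/dt = w·dl/dt + l·dw/dt = 18·1 + 12·5 = 78 cm²/s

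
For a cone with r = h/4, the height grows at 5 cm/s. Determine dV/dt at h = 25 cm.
3125π/16 cm³/s

V = (1/3)π(h/4)²h = πh³/48
dV/dt = πh²/16 · 5
At h = 25: dV/dt = 3125π/16 cm³/s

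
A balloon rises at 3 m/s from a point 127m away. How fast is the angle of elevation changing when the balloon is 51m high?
0.020342 rad/s

tan(θ) = y/127
sec²(θ) · dθ/dt = (1/127) · dy/dt
dθ/dt = cos²(θ)/127 · 3 = 127/(127² + 51²) · 3
dθ/dt = 0.020342 rad/s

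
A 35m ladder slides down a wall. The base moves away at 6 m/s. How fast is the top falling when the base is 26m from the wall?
52√61/61 ≈ 6.658 m/s

x² + y² = 35²
2x·dx/dt + 2y·dy/dt = 0
dy/dt = -x/y · dx/dt = -26/(3√61) · 6 = -52√61/61 m/s
The top is descending at 52√61/61 ≈ 6.658 m/s.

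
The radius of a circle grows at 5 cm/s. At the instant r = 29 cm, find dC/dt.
10π cm/s

C = 2πr
dC/dt = 2π · dr/dt = 2π · 5 = 10π cm/s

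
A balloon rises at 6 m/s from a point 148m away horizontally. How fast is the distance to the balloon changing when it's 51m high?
306√145/1885 ≈ 1.955 m/s

z² = 148² + y²
z = √(148² + 51²) = 13√145
dz/dt = y/z · dy/dt = 51/(13√145) · 6 = 306√145/1885 ≈ 1.955 m/s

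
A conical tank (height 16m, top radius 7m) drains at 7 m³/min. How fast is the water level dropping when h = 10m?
64/(175π) ≈ 0.1164 m/min

r/h = 7/16, so r = (7/16)h
V = (1/3)πr²h = (1/3)π((7/16)h)²h = (49/768)πh³
dV/dh = (49/256)πh²
dh/dt = (dV/dt)/(dV/dh) = -7/((49/256)π·10²) = -64/(175π) m/min
The level is dropping at 64/(175π) ≈ 0.1164 m/min.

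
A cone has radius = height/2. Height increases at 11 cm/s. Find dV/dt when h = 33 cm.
11979π/4 cm³/s

V = (1/3)π(h/2)²h = πh³/12
dV/dt = πh²/4 · 11
At h = 33: dV/dt = 11979π/4 cm³/s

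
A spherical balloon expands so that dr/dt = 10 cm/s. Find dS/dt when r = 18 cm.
1440π cm²/s

S = 4πr²
dS/dt = dS/dr · dr/dt = 8πr · 10
At r = 18: dS/dt = 1440π cm²/s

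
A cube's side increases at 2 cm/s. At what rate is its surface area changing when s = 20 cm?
480 cm²/s

A = 6s²
dA/dt = 12s · ds/dt = 12·20·2 = 480 cm²/s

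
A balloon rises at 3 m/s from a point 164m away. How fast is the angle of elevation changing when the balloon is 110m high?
0.012617 rad/s

tan(θ) = y/164
sec²(θ) · dθ/dt = (1/164) · dy/dt
dθ/dt = cos²(θ)/164 · 3 = 164/(164² + 110²) · 3
dθ/dt = 0.012617 rad/s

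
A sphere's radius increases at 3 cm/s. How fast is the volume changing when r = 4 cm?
192π cm³/s

V = (4/3)πr³
dV/dt = dV/dr · dr/dt = 4πr² · 3
At r = 4: dV/dt = 192π cm³/s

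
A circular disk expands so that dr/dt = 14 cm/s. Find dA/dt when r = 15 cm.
420π cm²/s

A = πr²
dA/dt = 2πr · dr/dt = 2π(15)(14) = 420π cm²/s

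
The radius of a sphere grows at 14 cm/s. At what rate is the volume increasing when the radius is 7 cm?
2744π cm³/s

V = (4/3)πr³
dV/dt = dV/dr · dr/dt = 4πr² · 14
At r = 7: dV/dt = 2744π cm³/s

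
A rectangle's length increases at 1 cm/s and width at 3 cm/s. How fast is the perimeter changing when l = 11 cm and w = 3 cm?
8 cm/s

P = 2(l + w)
dP/dt = 2(dl/dt + dw/dt) = 2(1 + 3) = 8 cm/s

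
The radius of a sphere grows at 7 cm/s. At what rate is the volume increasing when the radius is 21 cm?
12348π cm³/s

V = (4/3)πr³
dV/dt = dV/dr · dr/dt = 4πr² · 7
At r = 21: dV/dt = 12348π cm³/s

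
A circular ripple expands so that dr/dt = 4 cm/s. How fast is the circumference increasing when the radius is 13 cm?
8π cm/s

C = 2πr
dC/dt = 2π · dr/dt = 2π · 4 = 8π cm/s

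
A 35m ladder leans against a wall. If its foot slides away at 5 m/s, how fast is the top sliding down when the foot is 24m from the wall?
120√649/649 ≈ 4.71 m/s

x² + y² = 35²
2x·dx/dt + 2y·dy/dt = 0
dy/dt = -x/y · dx/dt = -24/√649 · 5 = -120√649/649 m/s
The top is descending at 120√649/649 ≈ 4.71 m/s.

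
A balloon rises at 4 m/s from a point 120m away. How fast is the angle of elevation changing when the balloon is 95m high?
0.020491 rad/s

tan(θ) = y/120
sec²(θ) · dθ/dt = (1/120) · dy/dt
dθ/dt = cos²(θ)/120 · 4 = 120/(120² + 95²) · 4
dθ/dt = 0.020491 rad/s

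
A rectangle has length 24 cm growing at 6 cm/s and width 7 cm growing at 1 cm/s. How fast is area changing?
66 cm²/s

A = lw
dA/dt = w·dl/dt + l·dw/dt = 7·6 + 24·1 = 66 cm²/s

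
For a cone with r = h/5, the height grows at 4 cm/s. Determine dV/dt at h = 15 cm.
36π cm³/s

V = (1/3)π(h/5)²h = πh³/75
dV/dt = πh²/25 · 4
At h = 15: dV/dt = 36π cm³/s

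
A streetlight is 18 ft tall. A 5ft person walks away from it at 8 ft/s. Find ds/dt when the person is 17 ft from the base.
40/13 ft/s

By similar triangles: 18/(x+s) = 5/s
Solving: s = 5x/13
ds/dt = 5/13 · dx/dt = 5/13 · 8 = 40/13 ft/s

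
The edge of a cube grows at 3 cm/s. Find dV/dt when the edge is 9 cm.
729 cm³/s

V = s³
dV/dt = 3s² · ds/dt = 3·9²·3 = 729 cm³/s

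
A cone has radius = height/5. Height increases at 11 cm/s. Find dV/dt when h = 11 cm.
1331π/25 cm³/s

V = (1/3)π(h/5)²h = πh³/75
dV/dt = πh²/25 · 11
At h = 11: dV/dt = 1331π/25 cm³/s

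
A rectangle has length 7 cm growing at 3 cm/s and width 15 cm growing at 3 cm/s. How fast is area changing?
66 cm²/s

A = lw
dA/dt = w·dl/dt + l·dw/dt = 15·3 + 7·3 = 66 cm²/s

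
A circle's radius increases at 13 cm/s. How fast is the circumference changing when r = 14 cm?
26π cm/s

C = 2πr
dC/dt = 2π · dr/dt = 2π · 13 = 26π cm/s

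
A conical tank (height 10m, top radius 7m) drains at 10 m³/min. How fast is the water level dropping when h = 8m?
125/(392π) ≈ 0.1015 m/min

r/h = 7/10, so r = (7/10)h
V = (1/3)πr²h = (1/3)π((7/10)h)²h = (49/300)πh³
dV/dh = (49/100)πh²
dh/dt = (dV/dt)/(dV/dh) = -10/((49/100)π·8²) = -125/(392π) m/min
The level is dropping at 125/(392π) ≈ 0.1015 m/min.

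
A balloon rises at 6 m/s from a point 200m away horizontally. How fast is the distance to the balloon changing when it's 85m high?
102√1889/1889 ≈ 2.347 m/s

z² = 200² + y²
z = √(200² + 85²) = 5√1889
dz/dt = y/z · dy/dt = 85/(5√1889) · 6 = 102√1889/1889 ≈ 2.347 m/s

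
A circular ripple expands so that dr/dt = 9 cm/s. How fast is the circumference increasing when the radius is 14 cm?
18π cm/s

C = 2πr
dC/dt = 2π · dr/dt = 2π · 9 = 18π cm/s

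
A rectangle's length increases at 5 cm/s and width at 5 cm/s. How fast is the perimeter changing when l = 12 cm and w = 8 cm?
20 cm/s

P = 2(l + w)
dP/dt = 2(dl/dt + dw/dt) = 2(5 + 5) = 20 cm/s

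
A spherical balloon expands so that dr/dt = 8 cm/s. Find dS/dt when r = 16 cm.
1024π cm²/s

S = 4πr²
dS/dt = dS/dr · dr/dt = 8πr · 8
At r = 16: dS/dt = 1024π cm²/s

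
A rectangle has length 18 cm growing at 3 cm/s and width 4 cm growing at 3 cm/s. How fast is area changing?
66 cm²/s

A = lw
dA/dt = w·dl/dt + l·dw/dt = 4·3 + 18·3 = 66 cm²/s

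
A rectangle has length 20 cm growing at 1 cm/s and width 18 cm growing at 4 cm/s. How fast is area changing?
98 cm²/s

A = lw
dA/dt = w·dl/dt + l·dw/dt = 18·1 + 20·4 = 98 cm²/s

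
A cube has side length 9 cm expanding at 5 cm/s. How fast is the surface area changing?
540 cm²/s

A = 6s²
dA/dt = 12s · ds/dt = 12·9·5 = 540 cm²/s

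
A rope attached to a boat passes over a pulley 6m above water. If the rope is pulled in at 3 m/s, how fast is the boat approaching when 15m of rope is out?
5√21/7 ≈ 3.273 m/s

rope² = x² + 6²
x = √(15² - 6²) = 3√21
dx/dt = (rope/x) · d(rope)/dt = (15/(3√21)) · (-3) = -5√21/7 m/s
The boat approaches at 5√21/7 ≈ 3.273 m/s.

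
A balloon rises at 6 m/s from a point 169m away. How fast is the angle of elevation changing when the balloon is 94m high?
0.027114 rad/s

tan(θ) = y/169
sec²(θ) · dθ/dt = (1/169) · dy/dt
dθ/dt = cos²(θ)/169 · 6 = 169/(169² + 94²) · 6
dθ/dt = 0.027114 rad/s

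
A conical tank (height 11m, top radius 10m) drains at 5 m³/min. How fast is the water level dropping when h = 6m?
121/(720π) ≈ 0.05349 m/min

r/h = 10/11, so r = (10/11)h
V = (1/3)πr²h = (1/3)π((10/11)h)²h = (100/363)πh³
dV/dh = (100/121)πh²
dh/dt = (dV/dt)/(dV/dh) = -5/((100/121)π·6²) = -121/(720π) m/min
The level is dropping at 121/(720π) ≈ 0.05349 m/min.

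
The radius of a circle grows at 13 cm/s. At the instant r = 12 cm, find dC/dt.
26π cm/s

C = 2πr
dC/dt = 2π · dr/dt = 2π · 13 = 26π cm/s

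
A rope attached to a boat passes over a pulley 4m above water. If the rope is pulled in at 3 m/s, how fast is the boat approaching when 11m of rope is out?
11√105/35 ≈ 3.22 m/s

rope² = x² + 4²
x = √(11² - 4²) = √105
dx/dt = (rope/x) · d(rope)/dt = (11/√105) · (-3) = -11√105/35 m/s
The boat approaches at 11√105/35 ≈ 3.22 m/s.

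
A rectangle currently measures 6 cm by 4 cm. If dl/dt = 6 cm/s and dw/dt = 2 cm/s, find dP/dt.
16 cm/s

P = 2(l + w)
dP/dt = 2(dl/dt + dw/dt) = 2(6 + 2) = 16 cm/s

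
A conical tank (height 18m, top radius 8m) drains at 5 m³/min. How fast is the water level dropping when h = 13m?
405/(2704π) ≈ 0.04768 m/min

r/h = 8/18, so r = (4/9)h
V = (1/3)πr²h = (1/3)π((4/9)h)²h = (16/243)πh³
dV/dh = (16/81)πh²
dh/dt = (dV/dt)/(dV/dh) = -5/((16/81)π·13²) = -405/(2704π) m/min
The level is dropping at 405/(2704π) ≈ 0.04768 m/min.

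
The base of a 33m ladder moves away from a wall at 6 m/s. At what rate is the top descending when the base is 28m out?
168√305/305 ≈ 9.62 m/s

x² + y² = 33²
2x·dx/dt + 2y·dy/dt = 0
dy/dt = -x/y · dx/dt = -28/√305 · 6 = -168√305/305 m/s
The top is descending at 168√305/305 ≈ 9.62 m/s.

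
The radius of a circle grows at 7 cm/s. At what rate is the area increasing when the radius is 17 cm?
238π cm²/s

A = πr²
dA/dt = 2πr · dr/dt = 2π(17)(7) = 238π cm²/s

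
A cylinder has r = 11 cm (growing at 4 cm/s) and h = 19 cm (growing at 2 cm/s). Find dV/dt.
1914π cm³/s

V = πr²h
dV/dt = 2πrh·dr/dt + πr²·dh/dt
= 2π(11)(19)(4) + π(11)²(2)
= 1914π cm³/s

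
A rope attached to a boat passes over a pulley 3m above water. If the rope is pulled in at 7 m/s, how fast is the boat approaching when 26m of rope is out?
182√667/667 ≈ 7.047 m/s

rope² = x² + 3²
x = √(26² - 3²) = √667
dx/dt = (rope/x) · d(rope)/dt = (26/√667) · (-7) = -182√667/667 m/s
The boat approaches at 182√667/667 ≈ 7.047 m/s.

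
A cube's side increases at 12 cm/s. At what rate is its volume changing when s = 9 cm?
2916 cm³/s

V = s³
dV/dt = 3s² · ds/dt = 3·9²·12 = 2916 cm³/s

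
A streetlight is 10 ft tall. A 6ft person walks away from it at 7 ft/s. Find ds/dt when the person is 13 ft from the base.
21/2 ft/s

By similar triangles: 10/(x+s) = 6/s
Solving: s = 6x/4
ds/dt = 6/4 · dx/dt = 3/2 · 7 = 21/2 ft/s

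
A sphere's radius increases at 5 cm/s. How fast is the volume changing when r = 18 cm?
6480π cm³/s

V = (4/3)πr³
dV/dt = dV/dr · dr/dt = 4πr² · 5
At r = 18: dV/dt = 6480π cm³/s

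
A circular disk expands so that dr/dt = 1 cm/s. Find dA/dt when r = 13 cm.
26π cm²/s

A = πr²
dA/dt = 2πr · dr/dt = 2π(13)(1) = 26π cm²/s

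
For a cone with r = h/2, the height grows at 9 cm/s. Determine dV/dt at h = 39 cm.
13689π/4 cm³/s

V = (1/3)π(h/2)²h = πh³/12
dV/dt = πh²/4 · 9
At h = 39: dV/dt = 13689π/4 cm³/s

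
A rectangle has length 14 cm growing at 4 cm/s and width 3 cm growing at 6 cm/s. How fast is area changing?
96 cm²/s

A = lw
dA/dt = w·dl/dt + l·dw/dt = 3·4 + 14·6 = 96 cm²/s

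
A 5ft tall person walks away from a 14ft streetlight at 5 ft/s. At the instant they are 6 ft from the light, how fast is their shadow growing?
25/9 ft/s

By similar triangles: 14/(x+s) = 5/s
Solving: s = 5x/9
ds/dt = 5/9 · dx/dt = 5/9 · 5 = 25/9 ft/s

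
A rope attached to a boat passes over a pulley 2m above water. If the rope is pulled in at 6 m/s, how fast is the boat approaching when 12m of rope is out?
36√35/35 ≈ 6.085 m/s

rope² = x² + 2²
x = √(12² - 2²) = 2√35
dx/dt = (rope/x) · d(rope)/dt = (12/(2√35)) · (-6) = -36√35/35 m/s
The boat approaches at 36√35/35 ≈ 6.085 m/s.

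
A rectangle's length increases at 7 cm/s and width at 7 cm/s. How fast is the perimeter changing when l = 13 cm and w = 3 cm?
28 cm/s

P = 2(l + w)
dP/dt = 2(dl/dt + dw/dt) = 2(7 + 7) = 28 cm/s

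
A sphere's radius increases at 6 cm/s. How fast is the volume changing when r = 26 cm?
16224π cm³/s

V = (4/3)πr³
dV/dt = dV/dr · dr/dt = 4πr² · 6
At r = 26: dV/dt = 16224π cm³/s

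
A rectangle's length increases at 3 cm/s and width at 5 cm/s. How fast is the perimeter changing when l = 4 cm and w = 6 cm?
16 cm/s

P = 2(l + w)
dP/dt = 2(dl/dt + dw/dt) = 2(3 + 5) = 16 cm/s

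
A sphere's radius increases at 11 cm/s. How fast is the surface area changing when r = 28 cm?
2464π cm²/s

S = 4πr²
dS/dt = dS/dr · dr/dt = 8πr · 11
At r = 28: dS/dt = 2464π cm²/s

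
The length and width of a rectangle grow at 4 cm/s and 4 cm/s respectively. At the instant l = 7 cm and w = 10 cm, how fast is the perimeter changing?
16 cm/s

P = 2(l + w)
dP/dt = 2(dl/dt + dw/dt) = 2(4 + 4) = 16 cm/s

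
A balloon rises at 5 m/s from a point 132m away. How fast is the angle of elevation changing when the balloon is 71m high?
0.029379 rad/s

tan(θ) = y/132
sec²(θ) · dθ/dt = (1/132) · dy/dt
dθ/dt = cos²(θ)/132 · 5 = 132/(132² + 71²) · 5
dθ/dt = 0.029379 rad/s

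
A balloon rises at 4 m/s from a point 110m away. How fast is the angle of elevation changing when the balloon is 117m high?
0.017062 rad/s

tan(θ) = y/110
sec²(θ) · dθ/dt = (1/110) · dy/dt
dθ/dt = cos²(θ)/110 · 4 = 110/(110² + 117²) · 4
dθ/dt = 0.017062 rad/s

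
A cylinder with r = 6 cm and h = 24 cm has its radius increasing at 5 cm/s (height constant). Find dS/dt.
360π cm²/s

S = 2πrh + 2πr² (lateral + bases)
dS/dt = (2πh + 4πr)·dr/dt = (2π·24 + 4π·6)·5
= 360π cm²/s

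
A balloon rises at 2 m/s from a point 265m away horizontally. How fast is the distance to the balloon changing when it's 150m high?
60√3709/3709 ≈ 0.9852 m/s

z² = 265² + y²
z = √(265² + 150²) = 5√3709
dz/dt = y/z · dy/dt = 150/(5√3709) · 2 = 60√3709/3709 ≈ 0.9852 m/s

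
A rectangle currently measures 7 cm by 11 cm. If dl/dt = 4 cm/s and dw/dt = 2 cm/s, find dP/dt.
12 cm/s

P = 2(l + w)
dP/dt = 2(dl/dt + dw/dt) = 2(4 + 2) = 12 cm/s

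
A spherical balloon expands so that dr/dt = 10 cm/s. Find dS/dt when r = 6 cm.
480π cm²/s

S = 4πr²
dS/dt = dS/dr · dr/dt = 8πr · 10
At r = 6: dS/dt = 480π cm²/s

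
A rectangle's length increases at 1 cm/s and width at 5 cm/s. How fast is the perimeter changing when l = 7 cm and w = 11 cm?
12 cm/s

P = 2(l + w)
dP/dt = 2(dl/dt + dw/dt) = 2(1 + 5) = 12 cm/s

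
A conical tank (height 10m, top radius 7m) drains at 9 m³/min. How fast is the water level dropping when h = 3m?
100/(49π) ≈ 0.6496 m/min

r/h = 7/10, so r = (7/10)h
V = (1/3)πr²h = (1/3)π((7/10)h)²h = (49/300)πh³
dV/dh = (49/100)πh²
dh/dt = (dV/dt)/(dV/dh) = -9/((49/100)π·3²) = -100/(49π) m/min
The level is dropping at 100/(49π) ≈ 0.6496 m/min.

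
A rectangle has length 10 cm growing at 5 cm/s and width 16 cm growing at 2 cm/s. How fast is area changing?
100 cm²/s

A = lw
dA/dt = w·dl/dt + l·dw/dt = 16·5 + 10·2 = 100 cm²/s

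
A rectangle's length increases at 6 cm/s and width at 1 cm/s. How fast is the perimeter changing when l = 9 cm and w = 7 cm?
14 cm/s

P = 2(l + w)
dP/dt = 2(dl/dt + dw/dt) = 2(6 + 1) = 14 cm/s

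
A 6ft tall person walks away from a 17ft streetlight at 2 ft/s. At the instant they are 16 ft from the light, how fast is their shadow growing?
12/11 ft/s

By similar triangles: 17/(x+s) = 6/s
Solving: s = 6x/11
ds/dt = 6/11 · dx/dt = 6/11 · 2 = 12/11 ft/s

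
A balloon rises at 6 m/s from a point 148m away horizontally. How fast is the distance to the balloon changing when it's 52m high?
39√1538/769 ≈ 1.989 m/s

z² = 148² + y²
z = √(148² + 52²) = 4√1538
dz/dt = y/z · dy/dt = 52/(4√1538) · 6 = 39√1538/769 ≈ 1.989 m/s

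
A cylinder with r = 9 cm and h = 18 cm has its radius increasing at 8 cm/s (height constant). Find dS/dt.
576π cm²/s

S = 2πrh + 2πr² (lateral + bases)
dS/dt = (2πh + 4πr)·dr/dt = (2π·18 + 4π·9)·8
= 576π cm²/s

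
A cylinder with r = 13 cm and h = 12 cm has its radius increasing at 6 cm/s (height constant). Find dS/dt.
456π cm²/s

S = 2πrh + 2πr² (lateral + bases)
dS/dt = (2πh + 4πr)·dr/dt = (2π·12 + 4π·13)·6
= 456π cm²/s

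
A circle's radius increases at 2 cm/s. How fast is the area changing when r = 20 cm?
80π cm²/s

A = πr²
dA/dt = 2πr · dr/dt = 2π(20)(2) = 80π cm²/s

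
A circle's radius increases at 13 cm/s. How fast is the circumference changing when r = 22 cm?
26π cm/s

C = 2πr
dC/dt = 2π · dr/dt = 2π · 13 = 26π cm/s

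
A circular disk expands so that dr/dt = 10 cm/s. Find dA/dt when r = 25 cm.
500π cm²/s

A = πr²
dA/dt = 2πr · dr/dt = 2π(25)(10) = 500π cm²/s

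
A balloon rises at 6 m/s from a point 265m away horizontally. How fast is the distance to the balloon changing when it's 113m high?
339√82994/41497 ≈ 2.353 m/s

z² = 265² + y²
z = √(265² + 113²) = √82994
dz/dt = y/z · dy/dt = 113/√82994 · 6 = 339√82994/41497 ≈ 2.353 m/s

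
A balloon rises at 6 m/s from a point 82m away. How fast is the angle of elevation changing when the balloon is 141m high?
0.018493 rad/s

tan(θ) = y/82
sec²(θ) · dθ/dt = (1/82) · dy/dt
dθ/dt = cos²(θ)/82 · 6 = 82/(82² + 141²) · 6
dθ/dt = 0.018493 rad/s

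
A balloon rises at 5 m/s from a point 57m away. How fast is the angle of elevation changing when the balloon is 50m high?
0.049574 rad/s

tan(θ) = y/57
sec²(θ) · dθ/dt = (1/57) · dy/dt
dθ/dt = cos²(θ)/57 · 5 = 57/(57² + 50²) · 5
dθ/dt = 0.049574 rad/s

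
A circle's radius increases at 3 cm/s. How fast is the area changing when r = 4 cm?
24π cm²/s

A = πr²
dA/dt = 2πr · dr/dt = 2π(4)(3) = 24π cm²/s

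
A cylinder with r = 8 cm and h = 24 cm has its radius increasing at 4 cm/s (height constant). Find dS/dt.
320π cm²/s

S = 2πrh + 2πr² (lateral + bases)
dS/dt = (2πh + 4πr)·dr/dt = (2π·24 + 4π·8)·4
= 320π cm²/s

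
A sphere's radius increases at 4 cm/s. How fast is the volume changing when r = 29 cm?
13456π cm³/s

V = (4/3)πr³
dV/dt = dV/dr · dr/dt = 4πr² · 4
At r = 29: dV/dt = 13456π cm³/s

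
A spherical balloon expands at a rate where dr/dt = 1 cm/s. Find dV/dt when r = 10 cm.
400π cm³/s

V = (4/3)πr³
dV/dt = dV/dr · dr/dt = 4πr² · 1
At r = 10: dV/dt = 400π cm³/s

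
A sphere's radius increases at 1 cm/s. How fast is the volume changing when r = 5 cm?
100π cm³/s

V = (4/3)πr³
dV/dt = dV/dr · dr/dt = 4πr² · 1
At r = 5: dV/dt = 100π cm³/s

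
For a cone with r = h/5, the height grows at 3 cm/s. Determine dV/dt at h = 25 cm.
75π cm³/s

V = (1/3)π(h/5)²h = πh³/75
dV/dt = πh²/25 · 3
At h = 25: dV/dt = 75π cm³/s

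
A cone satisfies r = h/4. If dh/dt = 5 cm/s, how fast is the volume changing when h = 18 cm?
405π/4 cm³/s

V = (1/3)π(h/4)²h = πh³/48
dV/dt = πh²/16 · 5
At h = 18: dV/dt = 405π/4 cm³/s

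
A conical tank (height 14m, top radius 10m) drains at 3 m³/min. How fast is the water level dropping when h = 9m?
49/(675π) ≈ 0.02311 m/min

r/h = 10/14, so r = (5/7)h
V = (1/3)πr²h = (1/3)π((5/7)h)²h = (25/147)πh³
dV/dh = (25/49)πh²
dh/dt = (dV/dt)/(dV/dh) = -3/((25/49)π·9²) = -49/(675π) m/min
The level is dropping at 49/(675π) ≈ 0.02311 m/min.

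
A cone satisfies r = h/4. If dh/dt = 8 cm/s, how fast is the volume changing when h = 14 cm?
98π cm³/s

V = (1/3)π(h/4)²h = πh³/48
dV/dt = πh²/16 · 8
At h = 14: dV/dt = 98π cm³/s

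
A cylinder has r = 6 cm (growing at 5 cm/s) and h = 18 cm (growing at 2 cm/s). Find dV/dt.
1152π cm³/s

V = πr²h
dV/dt = 2πrh·dr/dt + πr²·dh/dt
= 2π(6)(18)(5) + π(6)²(2)
= 1152π cm³/s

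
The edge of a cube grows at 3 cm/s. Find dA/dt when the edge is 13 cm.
468 cm²/s

A = 6s²
dA/dt = 12s · ds/dt = 12·13·3 = 468 cm²/s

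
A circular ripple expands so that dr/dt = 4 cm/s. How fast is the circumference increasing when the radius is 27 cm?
8π cm/s

C = 2πr
dC/dt = 2π · dr/dt = 2π · 4 = 8π cm/s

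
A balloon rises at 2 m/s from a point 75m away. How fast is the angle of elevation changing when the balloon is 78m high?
0.012811 rad/s

tan(θ) = y/75
sec²(θ) · dθ/dt = (1/75) · dy/dt
dθ/dt = cos²(θ)/75 · 2 = 75/(75² + 78²) · 2
dθ/dt = 0.012811 rad/s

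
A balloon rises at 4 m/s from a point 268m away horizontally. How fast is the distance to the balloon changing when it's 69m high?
276√265/4505 ≈ 0.9973 m/s

z² = 268² + y²
z = √(268² + 69²) = 17√265
dz/dt = y/z · dy/dt = 69/(17√265) · 4 = 276√265/4505 ≈ 0.9973 m/s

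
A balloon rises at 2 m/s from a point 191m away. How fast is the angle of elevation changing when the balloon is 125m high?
0.007331 rad/s

tan(θ) = y/191
sec²(θ) · dθ/dt = (1/191) · dy/dt
dθ/dt = cos²(θ)/191 · 2 = 191/(191² + 125²) · 2
dθ/dt = 0.007331 rad/s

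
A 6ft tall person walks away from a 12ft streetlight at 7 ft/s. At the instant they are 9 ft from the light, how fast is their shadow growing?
7 ft/s

By similar triangles: 12/(x+s) = 6/s
Solving: s = 6x/6
ds/dt = 6/6 · dx/dt = 1 · 7 = 7 ft/s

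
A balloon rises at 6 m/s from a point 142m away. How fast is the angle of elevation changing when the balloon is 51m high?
0.037426 rad/s

tan(θ) = y/142
sec²(θ) · dθ/dt = (1/142) · dy/dt
dθ/dt = cos²(θ)/142 · 6 = 142/(142² + 51²) · 6
dθ/dt = 0.037426 rad/s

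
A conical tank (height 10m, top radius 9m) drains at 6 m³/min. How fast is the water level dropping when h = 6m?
50/(243π) ≈ 0.0655 m/min

r/h = 9/10, so r = (9/10)h
V = (1/3)πr²h = (1/3)π((9/10)h)²h = (27/100)πh³
dV/dh = (81/100)πh²
dh/dt = (dV/dt)/(dV/dh) = -6/((81/100)π·6²) = -50/(243π) m/min
The level is dropping at 50/(243π) ≈ 0.0655 m/min.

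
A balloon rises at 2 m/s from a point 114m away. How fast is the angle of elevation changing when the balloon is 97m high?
0.010176 rad/s

tan(θ) = y/114
sec²(θ) · dθ/dt = (1/114) · dy/dt
dθ/dt = cos²(θ)/114 · 2 = 114/(114² + 97²) · 2
dθ/dt = 0.010176 rad/s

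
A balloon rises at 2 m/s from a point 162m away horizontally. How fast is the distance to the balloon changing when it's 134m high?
67√442/1105 ≈ 1.275 m/s

z² = 162² + y²
z = √(162² + 134²) = 10√442
dz/dt = y/z · dy/dt = 134/(10√442) · 2 = 67√442/1105 ≈ 1.275 m/s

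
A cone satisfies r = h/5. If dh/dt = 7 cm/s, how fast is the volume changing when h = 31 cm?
6727π/25 cm³/s

V = (1/3)π(h/5)²h = πh³/75
dV/dt = πh²/25 · 7
At h = 31: dV/dt = 6727π/25 cm³/s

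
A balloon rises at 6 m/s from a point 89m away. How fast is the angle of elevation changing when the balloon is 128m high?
0.021971 rad/s

tan(θ) = y/89
sec²(θ) · dθ/dt = (1/89) · dy/dt
dθ/dt = cos²(θ)/89 · 6 = 89/(89² + 128²) · 6
dθ/dt = 0.021971 rad/s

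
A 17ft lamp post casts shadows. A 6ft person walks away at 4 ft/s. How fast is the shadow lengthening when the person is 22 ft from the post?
24/11 ft/s

By similar triangles: 17/(x+s) = 6/s
Solving: s = 6x/11
ds/dt = 6/11 · dx/dt = 6/11 · 4 = 24/11 ft/s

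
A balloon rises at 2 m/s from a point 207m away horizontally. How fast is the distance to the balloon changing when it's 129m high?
43√6610/3305 ≈ 1.058 m/s

z² = 207² + y²
z = √(207² + 129²) = 3√6610
dz/dt = y/z · dy/dt = 129/(3√6610) · 2 = 43√6610/3305 ≈ 1.058 m/s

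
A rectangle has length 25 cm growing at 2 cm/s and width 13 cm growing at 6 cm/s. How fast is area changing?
176 cm²/s

A = lw
dA/dt = w·dl/dt + l·dw/dt = 13·2 + 25·6 = 176 cm²/s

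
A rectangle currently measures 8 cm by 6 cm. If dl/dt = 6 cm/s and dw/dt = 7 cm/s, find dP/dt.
26 cm/s

P = 2(l + w)
dP/dt = 2(dl/dt + dw/dt) = 2(6 + 7) = 26 cm/s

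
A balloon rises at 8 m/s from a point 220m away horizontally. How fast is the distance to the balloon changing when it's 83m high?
664√55289/55289 ≈ 2.824 m/s

z² = 220² + y²
z = √(220² + 83²) = √55289
dz/dt = y/z · dy/dt = 83/√55289 · 8 = 664√55289/55289 ≈ 2.824 m/s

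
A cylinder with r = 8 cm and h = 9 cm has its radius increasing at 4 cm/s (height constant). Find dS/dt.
200π cm²/s

S = 2πrh + 2πr² (lateral + bases)
dS/dt = (2πh + 4πr)·dr/dt = (2π·9 + 4π·8)·4
= 200π cm²/s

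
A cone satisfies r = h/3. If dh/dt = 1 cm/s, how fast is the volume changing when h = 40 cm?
1600π/9 cm³/s

V = (1/3)π(h/3)²h = πh³/27
dV/dt = πh²/9 · 1
At h = 40: dV/dt = 1600π/9 cm³/s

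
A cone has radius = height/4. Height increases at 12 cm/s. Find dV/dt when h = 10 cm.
75π cm³/s

V = (1/3)π(h/4)²h = πh³/48
dV/dt = πh²/16 · 12
At h = 10: dV/dt = 75π cm³/s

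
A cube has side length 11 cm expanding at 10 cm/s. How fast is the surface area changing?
1320 cm²/s

A = 6s²
dA/dt = 12s · ds/dt = 12·11·10 = 1320 cm²/s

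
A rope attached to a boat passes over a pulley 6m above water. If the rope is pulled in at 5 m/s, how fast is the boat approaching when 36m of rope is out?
6√35/7 ≈ 5.071 m/s

rope² = x² + 6²
x = √(36² - 6²) = 6√35
dx/dt = (rope/x) · d(rope)/dt = (36/(6√35)) · (-5) = -6√35/7 m/s
The boat approaches at 6√35/7 ≈ 5.071 m/s.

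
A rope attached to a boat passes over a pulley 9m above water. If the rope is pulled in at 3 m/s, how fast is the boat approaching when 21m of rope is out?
21√10/20 ≈ 3.32 m/s

rope² = x² + 9²
x = √(21² - 9²) = 6√10
dx/dt = (rope/x) · d(rope)/dt = (21/(6√10)) · (-3) = -21√10/20 m/s
The boat approaches at 21√10/20 ≈ 3.32 m/s.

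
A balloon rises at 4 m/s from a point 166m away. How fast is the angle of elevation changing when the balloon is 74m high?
0.020102 rad/s

tan(θ) = y/166
sec²(θ) · dθ/dt = (1/166) · dy/dt
dθ/dt = cos²(θ)/166 · 4 = 166/(166² + 74²) · 4
dθ/dt = 0.020102 rad/s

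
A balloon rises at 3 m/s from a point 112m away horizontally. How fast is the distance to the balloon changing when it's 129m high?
387√29185/29185 ≈ 2.265 m/s

z² = 112² + y²
z = √(112² + 129²) = √29185
dz/dt = y/z · dy/dt = 129/√29185 · 3 = 387√29185/29185 ≈ 2.265 m/s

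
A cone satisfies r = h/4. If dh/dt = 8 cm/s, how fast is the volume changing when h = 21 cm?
441π/2 cm³/s

V = (1/3)π(h/4)²h = πh³/48
dV/dt = πh²/16 · 8
At h = 21: dV/dt = 441π/2 cm³/s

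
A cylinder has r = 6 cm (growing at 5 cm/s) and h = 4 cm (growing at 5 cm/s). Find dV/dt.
420π cm³/s

V = πr²h
dV/dt = 2πrh·dr/dt + πr²·dh/dt
= 2π(6)(4)(5) + π(6)²(5)
= 420π cm³/s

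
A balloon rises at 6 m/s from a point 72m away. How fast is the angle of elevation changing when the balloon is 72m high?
0.041667 rad/s

tan(θ) = y/72
sec²(θ) · dθ/dt = (1/72) · dy/dt
dθ/dt = cos²(θ)/72 · 6 = 72/(72² + 72²) · 6
dθ/dt = 0.041667 rad/s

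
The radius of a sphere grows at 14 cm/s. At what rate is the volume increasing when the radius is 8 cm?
3584π cm³/s

V = (4/3)πr³
dV/dt = dV/dr · dr/dt = 4πr² · 14
At r = 8: dV/dt = 3584π cm³/s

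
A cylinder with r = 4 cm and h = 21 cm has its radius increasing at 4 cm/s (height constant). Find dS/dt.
232π cm²/s

S = 2πrh + 2πr² (lateral + bases)
dS/dt = (2πh + 4πr)·dr/dt = (2π·21 + 4π·4)·4
= 232π cm²/s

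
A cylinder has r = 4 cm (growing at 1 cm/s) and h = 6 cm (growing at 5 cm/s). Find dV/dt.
128π cm³/s

V = πr²h
dV/dt = 2πrh·dr/dt + πr²·dh/dt
= 2π(4)(6)(1) + π(4)²(5)
= 128π cm³/s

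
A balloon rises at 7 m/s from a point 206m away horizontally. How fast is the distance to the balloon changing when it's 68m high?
238√11765/11765 ≈ 2.194 m/s

z² = 206² + y²
z = √(206² + 68²) = 2√11765
dz/dt = y/z · dy/dt = 68/(2√11765) · 7 = 238√11765/11765 ≈ 2.194 m/s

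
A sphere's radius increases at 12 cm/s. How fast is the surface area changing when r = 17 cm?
1632π cm²/s

S = 4πr²
dS/dt = dS/dr · dr/dt = 8πr · 12
At r = 17: dS/dt = 1632π cm²/s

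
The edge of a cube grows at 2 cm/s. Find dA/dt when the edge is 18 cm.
432 cm²/s

A = 6s²
dA/dt = 12s · ds/dt = 12·18·2 = 432 cm²/s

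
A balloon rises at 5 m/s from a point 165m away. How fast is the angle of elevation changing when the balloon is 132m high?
0.018477 rad/s

tan(θ) = y/165
sec²(θ) · dθ/dt = (1/165) · dy/dt
dθ/dt = cos²(θ)/165 · 5 = 165/(165² + 132²) · 5
dθ/dt = 0.018477 rad/s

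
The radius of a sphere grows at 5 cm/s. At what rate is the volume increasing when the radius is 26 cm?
13520π cm³/s

V = (4/3)πr³
dV/dt = dV/dr · dr/dt = 4πr² · 5
At r = 26: dV/dt = 13520π cm³/s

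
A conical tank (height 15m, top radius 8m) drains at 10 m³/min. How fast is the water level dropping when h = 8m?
1125/(2048π) ≈ 0.1749 m/min

r/h = 8/15, so r = (8/15)h
V = (1/3)πr²h = (1/3)π((8/15)h)²h = (64/675)πh³
dV/dh = (64/225)πh²
dh/dt = (dV/dt)/(dV/dh) = -10/((64/225)π·8²) = -1125/(2048π) m/min
The level is dropping at 1125/(2048π) ≈ 0.1749 m/min.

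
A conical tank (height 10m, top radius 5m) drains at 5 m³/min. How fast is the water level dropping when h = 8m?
5/(16π) ≈ 0.09947 m/min

r/h = 5/10, so r = (1/2)h
V = (1/3)πr²h = (1/3)π((1/2)h)²h = (1/12)πh³
dV/dh = (1/4)πh²
dh/dt = (dV/dt)/(dV/dh) = -5/((1/4)π·8²) = -5/(16π) m/min
The level is dropping at 5/(16π) ≈ 0.09947 m/min.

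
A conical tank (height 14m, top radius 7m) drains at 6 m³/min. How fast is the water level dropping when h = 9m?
8/(27π) ≈ 0.09431 m/min

r/h = 7/14, so r = (1/2)h
V = (1/3)πr²h = (1/3)π((1/2)h)²h = (1/12)πh³
dV/dh = (1/4)πh²
dh/dt = (dV/dt)/(dV/dh) = -6/((1/4)π·9²) = -8/(27π) m/min
The level is dropping at 8/(27π) ≈ 0.09431 m/min.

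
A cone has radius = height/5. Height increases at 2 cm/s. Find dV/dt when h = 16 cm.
512π/25 cm³/s

V = (1/3)π(h/5)²h = πh³/75
dV/dt = πh²/25 · 2
At h = 16: dV/dt = 512π/25 cm³/s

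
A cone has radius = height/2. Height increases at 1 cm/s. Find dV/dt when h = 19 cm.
361π/4 cm³/s

V = (1/3)π(h/2)²h = πh³/12
dV/dt = πh²/4 · 1
At h = 19: dV/dt = 361π/4 cm³/s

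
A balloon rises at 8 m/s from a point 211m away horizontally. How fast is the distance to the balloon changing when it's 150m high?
1200√67021/67021 ≈ 4.635 m/s

z² = 211² + y²
z = √(211² + 150²) = √67021
dz/dt = y/z · dy/dt = 150/√67021 · 8 = 1200√67021/67021 ≈ 4.635 m/s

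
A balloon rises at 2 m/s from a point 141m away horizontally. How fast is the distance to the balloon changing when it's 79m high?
79√26122/13061 ≈ 0.9776 m/s

z² = 141² + y²
z = √(141² + 79²) = √26122
dz/dt = y/z · dy/dt = 79/√26122 · 2 = 79√26122/13061 ≈ 0.9776 m/s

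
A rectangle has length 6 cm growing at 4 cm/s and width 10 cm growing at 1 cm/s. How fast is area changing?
46 cm²/s

A = lw
dA/dt = w·dl/dt + l·dw/dt = 10·4 + 6·1 = 46 cm²/s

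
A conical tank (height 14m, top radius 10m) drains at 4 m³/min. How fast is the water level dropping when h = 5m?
196/(625π) ≈ 0.09982 m/min

r/h = 10/14, so r = (5/7)h
V = (1/3)πr²h = (1/3)π((5/7)h)²h = (25/147)πh³
dV/dh = (25/49)πh²
dh/dt = (dV/dt)/(dV/dh) = -4/((25/49)π·5²) = -196/(625π) m/min
The level is dropping at 196/(625π) ≈ 0.09982 m/min.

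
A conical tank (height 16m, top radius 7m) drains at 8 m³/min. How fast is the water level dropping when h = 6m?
512/(441π) ≈ 0.3696 m/min

r/h = 7/16, so r = (7/16)h
V = (1/3)πr²h = (1/3)π((7/16)h)²h = (49/768)πh³
dV/dh = (49/256)πh²
dh/dt = (dV/dt)/(dV/dh) = -8/((49/256)π·6²) = -512/(441π) m/min
The level is dropping at 512/(441π) ≈ 0.3696 m/min.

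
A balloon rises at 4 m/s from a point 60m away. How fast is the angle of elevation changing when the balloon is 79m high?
0.024388 rad/s

tan(θ) = y/60
sec²(θ) · dθ/dt = (1/60) · dy/dt
dθ/dt = cos²(θ)/60 · 4 = 60/(60² + 79²) · 4
dθ/dt = 0.024388 rad/s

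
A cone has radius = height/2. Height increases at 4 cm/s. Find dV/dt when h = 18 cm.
324π cm³/s

V = (1/3)π(h/2)²h = πh³/12
dV/dt = πh²/4 · 4
At h = 18: dV/dt = 324π cm³/s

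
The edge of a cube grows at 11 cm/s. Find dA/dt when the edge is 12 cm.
1584 cm²/s

A = 6s²
dA/dt = 12s · ds/dt = 12·12·11 = 1584 cm²/s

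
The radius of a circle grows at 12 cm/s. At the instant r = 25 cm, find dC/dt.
24π cm/s

C = 2πr
dC/dt = 2π · dr/dt = 2π · 12 = 24π cm/s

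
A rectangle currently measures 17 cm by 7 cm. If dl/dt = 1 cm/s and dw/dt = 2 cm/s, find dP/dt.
6 cm/s

P = 2(l + w)
dP/dt = 2(dl/dt + dw/dt) = 2(1 + 2) = 6 cm/s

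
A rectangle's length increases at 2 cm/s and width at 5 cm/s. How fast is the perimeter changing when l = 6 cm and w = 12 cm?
14 cm/s

P = 2(l + w)
dP/dt = 2(dl/dt + dw/dt) = 2(2 + 5) = 14 cm/s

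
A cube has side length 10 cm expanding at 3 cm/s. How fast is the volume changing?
900 cm³/s

V = s³
dV/dt = 3s² · ds/dt = 3·10²·3 = 900 cm³/s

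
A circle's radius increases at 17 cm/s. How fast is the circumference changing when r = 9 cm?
34π cm/s

C = 2πr
dC/dt = 2π · dr/dt = 2π · 17 = 34π cm/s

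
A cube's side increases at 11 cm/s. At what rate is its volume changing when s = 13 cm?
5577 cm³/s

V = s³
dV/dt = 3s² · ds/dt = 3·13²·11 = 5577 cm³/s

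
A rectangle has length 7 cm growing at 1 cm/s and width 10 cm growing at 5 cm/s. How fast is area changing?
45 cm²/s

A = lw
dA/dt = w·dl/dt + l·dw/dt = 10·1 + 7·5 = 45 cm²/s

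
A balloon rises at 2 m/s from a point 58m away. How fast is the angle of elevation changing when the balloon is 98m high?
0.008945 rad/s

tan(θ) = y/58
sec²(θ) · dθ/dt = (1/58) · dy/dt
dθ/dt = cos²(θ)/58 · 2 = 58/(58² + 98²) · 2
dθ/dt = 0.008945 rad/s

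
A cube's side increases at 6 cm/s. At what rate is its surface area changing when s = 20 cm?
1440 cm²/s

A = 6s²
dA/dt = 12s · ds/dt = 12·20·6 = 1440 cm²/s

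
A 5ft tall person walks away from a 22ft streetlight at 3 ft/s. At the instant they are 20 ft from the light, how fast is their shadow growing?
15/17 ft/s

By similar triangles: 22/(x+s) = 5/s
Solving: s = 5x/17
ds/dt = 5/17 · dx/dt = 5/17 · 3 = 15/17 ft/s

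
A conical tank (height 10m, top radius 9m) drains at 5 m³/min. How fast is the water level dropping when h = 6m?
125/(729π) ≈ 0.05458 m/min

r/h = 9/10, so r = (9/10)h
V = (1/3)πr²h = (1/3)π((9/10)h)²h = (27/100)πh³
dV/dh = (81/100)πh²
dh/dt = (dV/dt)/(dV/dh) = -5/((81/100)π·6²) = -125/(729π) m/min
The level is dropping at 125/(729π) ≈ 0.05458 m/min.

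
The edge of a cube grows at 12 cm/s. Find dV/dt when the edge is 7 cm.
1764 cm³/s

V = s³
dV/dt = 3s² · ds/dt = 3·7²·12 = 1764 cm³/s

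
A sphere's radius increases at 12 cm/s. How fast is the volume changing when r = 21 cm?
21168π cm³/s

V = (4/3)πr³
dV/dt = dV/dr · dr/dt = 4πr² · 12
At r = 21: dV/dt = 21168π cm³/s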